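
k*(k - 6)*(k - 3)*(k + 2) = k^4 - 7*k^3 + 36*k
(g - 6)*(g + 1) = g^2 - 5*g - 6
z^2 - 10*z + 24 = (z - 6)*(z - 4)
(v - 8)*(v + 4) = v^2 - 4*v - 32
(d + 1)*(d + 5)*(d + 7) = d^3 + 13*d^2 + 47*d + 35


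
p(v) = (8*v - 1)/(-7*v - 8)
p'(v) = 8/(-7*v - 8) + 7*(8*v - 1)/(-7*v - 8)^2 = -71/(7*v + 8)^2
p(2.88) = -0.78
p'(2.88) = -0.09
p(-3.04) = -1.91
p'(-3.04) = -0.40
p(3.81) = -0.85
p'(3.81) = -0.06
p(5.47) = -0.92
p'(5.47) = -0.03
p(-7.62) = -1.37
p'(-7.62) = -0.03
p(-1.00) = 9.00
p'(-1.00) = -71.00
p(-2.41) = -2.29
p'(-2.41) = -0.90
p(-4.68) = -1.55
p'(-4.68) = -0.12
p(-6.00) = -1.44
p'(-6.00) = -0.06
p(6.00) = -0.94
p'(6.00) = -0.03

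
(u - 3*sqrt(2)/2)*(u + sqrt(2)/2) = u^2 - sqrt(2)*u - 3/2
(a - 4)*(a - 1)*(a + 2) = a^3 - 3*a^2 - 6*a + 8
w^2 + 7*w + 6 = (w + 1)*(w + 6)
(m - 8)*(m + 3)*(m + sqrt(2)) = m^3 - 5*m^2 + sqrt(2)*m^2 - 24*m - 5*sqrt(2)*m - 24*sqrt(2)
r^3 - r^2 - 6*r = r*(r - 3)*(r + 2)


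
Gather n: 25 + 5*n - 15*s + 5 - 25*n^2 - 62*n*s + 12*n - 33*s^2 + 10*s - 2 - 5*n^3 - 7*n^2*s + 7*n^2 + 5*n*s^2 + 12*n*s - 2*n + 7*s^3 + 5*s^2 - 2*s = -5*n^3 + n^2*(-7*s - 18) + n*(5*s^2 - 50*s + 15) + 7*s^3 - 28*s^2 - 7*s + 28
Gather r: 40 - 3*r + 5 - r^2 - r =-r^2 - 4*r + 45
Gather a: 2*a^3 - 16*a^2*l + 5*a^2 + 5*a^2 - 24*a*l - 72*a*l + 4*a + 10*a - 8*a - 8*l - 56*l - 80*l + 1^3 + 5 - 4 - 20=2*a^3 + a^2*(10 - 16*l) + a*(6 - 96*l) - 144*l - 18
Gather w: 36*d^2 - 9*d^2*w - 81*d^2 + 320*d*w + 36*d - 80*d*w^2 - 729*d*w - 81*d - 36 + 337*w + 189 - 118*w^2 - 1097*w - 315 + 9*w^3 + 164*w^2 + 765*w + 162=-45*d^2 - 45*d + 9*w^3 + w^2*(46 - 80*d) + w*(-9*d^2 - 409*d + 5)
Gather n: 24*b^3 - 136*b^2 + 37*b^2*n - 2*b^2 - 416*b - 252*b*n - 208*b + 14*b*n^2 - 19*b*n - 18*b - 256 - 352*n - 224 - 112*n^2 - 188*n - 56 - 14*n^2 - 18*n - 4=24*b^3 - 138*b^2 - 642*b + n^2*(14*b - 126) + n*(37*b^2 - 271*b - 558) - 540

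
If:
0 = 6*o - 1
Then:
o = 1/6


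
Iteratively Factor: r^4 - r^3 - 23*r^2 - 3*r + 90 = (r + 3)*(r^3 - 4*r^2 - 11*r + 30) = (r - 2)*(r + 3)*(r^2 - 2*r - 15) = (r - 2)*(r + 3)^2*(r - 5)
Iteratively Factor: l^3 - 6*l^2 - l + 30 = (l - 5)*(l^2 - l - 6) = (l - 5)*(l + 2)*(l - 3)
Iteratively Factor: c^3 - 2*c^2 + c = (c - 1)*(c^2 - c) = c*(c - 1)*(c - 1)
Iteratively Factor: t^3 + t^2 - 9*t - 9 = (t - 3)*(t^2 + 4*t + 3) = (t - 3)*(t + 1)*(t + 3)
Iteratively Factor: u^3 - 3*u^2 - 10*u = (u + 2)*(u^2 - 5*u) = (u - 5)*(u + 2)*(u)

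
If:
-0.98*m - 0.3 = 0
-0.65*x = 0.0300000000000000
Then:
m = -0.31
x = -0.05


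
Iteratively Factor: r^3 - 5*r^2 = (r - 5)*(r^2) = r*(r - 5)*(r)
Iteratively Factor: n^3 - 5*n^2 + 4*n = (n - 1)*(n^2 - 4*n) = (n - 4)*(n - 1)*(n)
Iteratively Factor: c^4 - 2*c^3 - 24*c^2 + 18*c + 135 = (c - 3)*(c^3 + c^2 - 21*c - 45) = (c - 3)*(c + 3)*(c^2 - 2*c - 15) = (c - 3)*(c + 3)^2*(c - 5)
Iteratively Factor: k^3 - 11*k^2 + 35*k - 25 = (k - 5)*(k^2 - 6*k + 5) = (k - 5)^2*(k - 1)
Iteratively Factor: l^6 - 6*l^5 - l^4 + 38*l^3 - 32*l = (l - 1)*(l^5 - 5*l^4 - 6*l^3 + 32*l^2 + 32*l) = (l - 1)*(l + 2)*(l^4 - 7*l^3 + 8*l^2 + 16*l) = (l - 4)*(l - 1)*(l + 2)*(l^3 - 3*l^2 - 4*l) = (l - 4)^2*(l - 1)*(l + 2)*(l^2 + l) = l*(l - 4)^2*(l - 1)*(l + 2)*(l + 1)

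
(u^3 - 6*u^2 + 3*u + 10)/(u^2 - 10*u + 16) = (u^2 - 4*u - 5)/(u - 8)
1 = 1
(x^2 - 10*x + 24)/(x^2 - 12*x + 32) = (x - 6)/(x - 8)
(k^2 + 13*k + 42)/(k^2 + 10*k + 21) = (k + 6)/(k + 3)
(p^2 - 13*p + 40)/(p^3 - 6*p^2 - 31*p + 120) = (p - 5)/(p^2 + 2*p - 15)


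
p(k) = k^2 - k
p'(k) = 2*k - 1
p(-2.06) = 6.30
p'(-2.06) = -5.12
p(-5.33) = 33.74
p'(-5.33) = -11.66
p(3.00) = 6.00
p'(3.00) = 5.00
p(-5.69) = 38.07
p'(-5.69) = -12.38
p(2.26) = 2.85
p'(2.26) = 3.52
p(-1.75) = 4.81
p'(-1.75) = -4.50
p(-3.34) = 14.50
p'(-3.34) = -7.68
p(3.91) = 11.38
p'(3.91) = 6.82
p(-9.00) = 90.00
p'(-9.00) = -19.00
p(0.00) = 0.00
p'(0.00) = -1.00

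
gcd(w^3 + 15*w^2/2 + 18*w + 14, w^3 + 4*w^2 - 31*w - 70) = w + 2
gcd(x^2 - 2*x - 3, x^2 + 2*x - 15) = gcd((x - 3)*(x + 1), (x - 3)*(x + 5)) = x - 3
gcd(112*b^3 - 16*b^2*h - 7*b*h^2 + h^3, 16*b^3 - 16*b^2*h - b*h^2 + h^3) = 16*b^2 - h^2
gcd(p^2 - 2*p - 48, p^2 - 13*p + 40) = p - 8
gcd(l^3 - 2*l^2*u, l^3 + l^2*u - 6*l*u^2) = -l^2 + 2*l*u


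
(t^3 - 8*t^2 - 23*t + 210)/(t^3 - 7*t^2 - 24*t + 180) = (t - 7)/(t - 6)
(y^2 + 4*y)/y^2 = (y + 4)/y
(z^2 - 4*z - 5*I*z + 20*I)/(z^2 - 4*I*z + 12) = (z^2 - 4*z - 5*I*z + 20*I)/(z^2 - 4*I*z + 12)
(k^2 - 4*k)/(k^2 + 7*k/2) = 2*(k - 4)/(2*k + 7)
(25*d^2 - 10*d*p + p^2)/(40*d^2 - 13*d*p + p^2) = (-5*d + p)/(-8*d + p)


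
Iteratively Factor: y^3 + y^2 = (y)*(y^2 + y) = y*(y + 1)*(y)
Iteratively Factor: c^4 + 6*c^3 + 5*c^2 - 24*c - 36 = (c + 2)*(c^3 + 4*c^2 - 3*c - 18) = (c + 2)*(c + 3)*(c^2 + c - 6) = (c + 2)*(c + 3)^2*(c - 2)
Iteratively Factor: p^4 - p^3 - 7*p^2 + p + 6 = (p + 2)*(p^3 - 3*p^2 - p + 3) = (p - 1)*(p + 2)*(p^2 - 2*p - 3) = (p - 1)*(p + 1)*(p + 2)*(p - 3)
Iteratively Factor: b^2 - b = (b)*(b - 1)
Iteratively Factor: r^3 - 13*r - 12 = (r - 4)*(r^2 + 4*r + 3) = (r - 4)*(r + 1)*(r + 3)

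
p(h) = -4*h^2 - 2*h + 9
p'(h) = -8*h - 2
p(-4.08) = -49.43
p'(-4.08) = 30.64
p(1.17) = 1.18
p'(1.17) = -11.36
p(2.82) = -28.45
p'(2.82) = -24.56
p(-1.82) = -0.61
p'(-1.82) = 12.56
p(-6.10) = -127.64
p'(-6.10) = 46.80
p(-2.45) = -10.11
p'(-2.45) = 17.60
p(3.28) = -40.59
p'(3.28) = -28.24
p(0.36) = 7.76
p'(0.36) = -4.88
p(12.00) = -591.00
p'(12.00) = -98.00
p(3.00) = -33.00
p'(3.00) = -26.00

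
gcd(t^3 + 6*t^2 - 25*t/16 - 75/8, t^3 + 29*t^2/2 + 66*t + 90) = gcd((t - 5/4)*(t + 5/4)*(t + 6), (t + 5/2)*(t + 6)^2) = t + 6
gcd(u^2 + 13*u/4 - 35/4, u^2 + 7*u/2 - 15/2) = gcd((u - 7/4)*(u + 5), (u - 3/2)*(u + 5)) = u + 5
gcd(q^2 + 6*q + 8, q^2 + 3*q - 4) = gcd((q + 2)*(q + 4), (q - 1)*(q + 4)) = q + 4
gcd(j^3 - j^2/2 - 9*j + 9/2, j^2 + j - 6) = j + 3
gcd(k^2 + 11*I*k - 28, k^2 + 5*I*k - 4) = k + 4*I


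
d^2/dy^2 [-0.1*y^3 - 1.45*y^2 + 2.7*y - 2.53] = -0.6*y - 2.9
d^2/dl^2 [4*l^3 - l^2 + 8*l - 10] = 24*l - 2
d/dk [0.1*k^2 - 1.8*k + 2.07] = 0.2*k - 1.8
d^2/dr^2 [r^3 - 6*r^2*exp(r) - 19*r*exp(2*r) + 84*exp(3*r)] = -6*r^2*exp(r) - 76*r*exp(2*r) - 24*r*exp(r) + 6*r + 756*exp(3*r) - 76*exp(2*r) - 12*exp(r)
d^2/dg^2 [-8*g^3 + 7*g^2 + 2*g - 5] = 14 - 48*g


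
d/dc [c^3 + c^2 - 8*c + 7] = 3*c^2 + 2*c - 8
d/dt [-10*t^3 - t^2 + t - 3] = -30*t^2 - 2*t + 1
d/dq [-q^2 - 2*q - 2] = -2*q - 2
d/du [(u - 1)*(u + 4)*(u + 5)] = 3*u^2 + 16*u + 11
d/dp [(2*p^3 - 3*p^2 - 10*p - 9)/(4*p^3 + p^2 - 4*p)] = 2*(7*p^4 + 32*p^3 + 65*p^2 + 9*p - 18)/(p^2*(16*p^4 + 8*p^3 - 31*p^2 - 8*p + 16))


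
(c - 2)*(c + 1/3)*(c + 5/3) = c^3 - 31*c/9 - 10/9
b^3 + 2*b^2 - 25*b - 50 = (b - 5)*(b + 2)*(b + 5)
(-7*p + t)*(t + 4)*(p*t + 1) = -7*p^2*t^2 - 28*p^2*t + p*t^3 + 4*p*t^2 - 7*p*t - 28*p + t^2 + 4*t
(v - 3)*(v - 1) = v^2 - 4*v + 3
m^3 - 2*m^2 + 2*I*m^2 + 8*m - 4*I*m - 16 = (m - 2)*(m - 2*I)*(m + 4*I)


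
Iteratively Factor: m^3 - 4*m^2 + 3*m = (m - 1)*(m^2 - 3*m) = m*(m - 1)*(m - 3)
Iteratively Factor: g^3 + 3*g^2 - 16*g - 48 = (g - 4)*(g^2 + 7*g + 12) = (g - 4)*(g + 3)*(g + 4)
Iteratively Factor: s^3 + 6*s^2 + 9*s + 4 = (s + 1)*(s^2 + 5*s + 4) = (s + 1)^2*(s + 4)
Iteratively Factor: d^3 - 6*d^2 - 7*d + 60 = (d - 4)*(d^2 - 2*d - 15) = (d - 4)*(d + 3)*(d - 5)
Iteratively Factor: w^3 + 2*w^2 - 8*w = (w)*(w^2 + 2*w - 8) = w*(w - 2)*(w + 4)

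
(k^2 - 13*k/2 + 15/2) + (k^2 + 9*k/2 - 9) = 2*k^2 - 2*k - 3/2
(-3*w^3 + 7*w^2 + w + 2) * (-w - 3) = 3*w^4 + 2*w^3 - 22*w^2 - 5*w - 6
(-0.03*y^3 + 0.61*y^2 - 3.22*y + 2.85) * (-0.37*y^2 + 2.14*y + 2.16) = 0.0111*y^5 - 0.2899*y^4 + 2.432*y^3 - 6.6277*y^2 - 0.8562*y + 6.156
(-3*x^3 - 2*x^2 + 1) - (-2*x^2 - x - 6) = -3*x^3 + x + 7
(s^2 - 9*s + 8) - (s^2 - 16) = 24 - 9*s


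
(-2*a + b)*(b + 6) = -2*a*b - 12*a + b^2 + 6*b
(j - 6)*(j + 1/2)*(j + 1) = j^3 - 9*j^2/2 - 17*j/2 - 3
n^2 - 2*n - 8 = (n - 4)*(n + 2)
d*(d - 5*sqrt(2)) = d^2 - 5*sqrt(2)*d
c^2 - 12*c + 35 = (c - 7)*(c - 5)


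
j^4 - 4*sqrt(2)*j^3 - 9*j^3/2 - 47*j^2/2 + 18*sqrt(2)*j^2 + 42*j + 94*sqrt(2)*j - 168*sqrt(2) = (j - 7)*(j - 3/2)*(j + 4)*(j - 4*sqrt(2))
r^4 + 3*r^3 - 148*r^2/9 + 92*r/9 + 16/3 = (r - 2)*(r - 4/3)*(r + 1/3)*(r + 6)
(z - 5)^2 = z^2 - 10*z + 25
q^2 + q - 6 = (q - 2)*(q + 3)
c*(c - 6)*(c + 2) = c^3 - 4*c^2 - 12*c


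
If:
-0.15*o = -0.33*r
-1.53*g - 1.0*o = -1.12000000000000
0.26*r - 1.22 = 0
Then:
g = -6.02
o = 10.32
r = 4.69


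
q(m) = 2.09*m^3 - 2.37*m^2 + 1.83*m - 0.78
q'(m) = 6.27*m^2 - 4.74*m + 1.83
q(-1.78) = -23.33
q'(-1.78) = 30.13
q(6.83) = 567.06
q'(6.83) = 261.94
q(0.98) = 0.70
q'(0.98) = 3.21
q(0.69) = 0.04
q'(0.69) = 1.54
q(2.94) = 37.23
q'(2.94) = 42.09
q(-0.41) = -2.07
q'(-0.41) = 4.83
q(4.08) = 109.18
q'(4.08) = 86.86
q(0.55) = -0.14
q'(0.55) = 1.12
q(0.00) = -0.78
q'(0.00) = 1.83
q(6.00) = 376.32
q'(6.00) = 199.11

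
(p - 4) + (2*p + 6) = 3*p + 2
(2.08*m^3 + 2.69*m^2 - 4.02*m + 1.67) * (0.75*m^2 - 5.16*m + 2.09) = 1.56*m^5 - 8.7153*m^4 - 12.5482*m^3 + 27.6178*m^2 - 17.019*m + 3.4903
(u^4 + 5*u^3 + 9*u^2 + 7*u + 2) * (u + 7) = u^5 + 12*u^4 + 44*u^3 + 70*u^2 + 51*u + 14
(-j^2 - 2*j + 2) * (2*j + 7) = -2*j^3 - 11*j^2 - 10*j + 14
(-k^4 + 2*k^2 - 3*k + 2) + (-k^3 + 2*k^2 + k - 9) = -k^4 - k^3 + 4*k^2 - 2*k - 7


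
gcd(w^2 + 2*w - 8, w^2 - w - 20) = w + 4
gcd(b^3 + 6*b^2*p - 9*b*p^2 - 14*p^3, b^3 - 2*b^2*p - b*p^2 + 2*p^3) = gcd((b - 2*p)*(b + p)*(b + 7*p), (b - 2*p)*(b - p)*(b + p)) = -b^2 + b*p + 2*p^2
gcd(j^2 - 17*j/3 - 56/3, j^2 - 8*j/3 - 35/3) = j + 7/3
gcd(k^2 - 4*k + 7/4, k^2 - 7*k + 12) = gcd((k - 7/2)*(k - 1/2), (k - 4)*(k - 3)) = 1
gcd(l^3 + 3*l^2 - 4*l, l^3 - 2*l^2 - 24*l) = l^2 + 4*l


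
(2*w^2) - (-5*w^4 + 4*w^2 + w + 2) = 5*w^4 - 2*w^2 - w - 2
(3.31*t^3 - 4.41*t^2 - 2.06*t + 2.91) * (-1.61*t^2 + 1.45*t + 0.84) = -5.3291*t^5 + 11.8996*t^4 - 0.2975*t^3 - 11.3765*t^2 + 2.4891*t + 2.4444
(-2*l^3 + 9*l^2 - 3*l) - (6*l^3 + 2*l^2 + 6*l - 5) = -8*l^3 + 7*l^2 - 9*l + 5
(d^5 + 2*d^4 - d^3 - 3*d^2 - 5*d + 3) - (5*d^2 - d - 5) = d^5 + 2*d^4 - d^3 - 8*d^2 - 4*d + 8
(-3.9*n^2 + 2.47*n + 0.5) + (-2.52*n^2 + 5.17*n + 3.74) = -6.42*n^2 + 7.64*n + 4.24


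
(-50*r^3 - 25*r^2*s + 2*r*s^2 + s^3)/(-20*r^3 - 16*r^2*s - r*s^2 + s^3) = (5*r + s)/(2*r + s)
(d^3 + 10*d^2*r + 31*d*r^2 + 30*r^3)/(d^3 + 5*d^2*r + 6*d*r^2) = (d + 5*r)/d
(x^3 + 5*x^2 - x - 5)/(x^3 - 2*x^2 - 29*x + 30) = (x + 1)/(x - 6)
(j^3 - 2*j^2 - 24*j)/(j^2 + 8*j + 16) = j*(j - 6)/(j + 4)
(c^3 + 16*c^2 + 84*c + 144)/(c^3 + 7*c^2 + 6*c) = (c^2 + 10*c + 24)/(c*(c + 1))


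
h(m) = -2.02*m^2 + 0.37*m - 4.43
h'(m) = 0.37 - 4.04*m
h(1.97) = -11.54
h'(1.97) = -7.59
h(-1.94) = -12.75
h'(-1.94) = 8.21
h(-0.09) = -4.48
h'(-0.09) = 0.73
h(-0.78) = -5.95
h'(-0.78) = 3.52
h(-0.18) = -4.56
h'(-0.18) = 1.10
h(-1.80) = -11.64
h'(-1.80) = 7.64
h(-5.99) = -79.12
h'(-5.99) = 24.57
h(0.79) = -5.40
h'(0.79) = -2.82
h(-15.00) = -464.48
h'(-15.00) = 60.97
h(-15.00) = -464.48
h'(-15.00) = 60.97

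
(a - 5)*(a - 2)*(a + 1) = a^3 - 6*a^2 + 3*a + 10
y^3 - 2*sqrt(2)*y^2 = y^2*(y - 2*sqrt(2))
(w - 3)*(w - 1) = w^2 - 4*w + 3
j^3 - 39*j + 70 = (j - 5)*(j - 2)*(j + 7)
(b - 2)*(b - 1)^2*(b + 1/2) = b^4 - 7*b^3/2 + 3*b^2 + b/2 - 1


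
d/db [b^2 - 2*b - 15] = 2*b - 2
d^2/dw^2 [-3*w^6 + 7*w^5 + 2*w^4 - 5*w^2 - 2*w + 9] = -90*w^4 + 140*w^3 + 24*w^2 - 10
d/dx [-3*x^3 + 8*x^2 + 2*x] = -9*x^2 + 16*x + 2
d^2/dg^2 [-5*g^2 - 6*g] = -10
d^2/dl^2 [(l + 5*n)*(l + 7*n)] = 2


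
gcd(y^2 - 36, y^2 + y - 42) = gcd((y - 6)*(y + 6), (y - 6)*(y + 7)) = y - 6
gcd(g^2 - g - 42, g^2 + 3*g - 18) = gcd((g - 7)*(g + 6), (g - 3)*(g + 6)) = g + 6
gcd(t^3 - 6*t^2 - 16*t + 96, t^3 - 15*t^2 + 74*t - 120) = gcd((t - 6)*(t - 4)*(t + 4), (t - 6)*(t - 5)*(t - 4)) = t^2 - 10*t + 24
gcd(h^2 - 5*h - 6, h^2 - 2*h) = 1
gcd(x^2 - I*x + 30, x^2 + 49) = 1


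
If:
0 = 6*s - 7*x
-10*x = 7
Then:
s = -49/60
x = -7/10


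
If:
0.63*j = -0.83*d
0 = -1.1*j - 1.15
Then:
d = 0.79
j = -1.05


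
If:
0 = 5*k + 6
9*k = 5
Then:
No Solution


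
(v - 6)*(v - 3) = v^2 - 9*v + 18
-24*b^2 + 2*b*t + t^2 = (-4*b + t)*(6*b + t)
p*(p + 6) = p^2 + 6*p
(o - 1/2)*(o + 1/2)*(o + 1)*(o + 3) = o^4 + 4*o^3 + 11*o^2/4 - o - 3/4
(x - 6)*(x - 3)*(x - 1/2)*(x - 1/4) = x^4 - 39*x^3/4 + 199*x^2/8 - 117*x/8 + 9/4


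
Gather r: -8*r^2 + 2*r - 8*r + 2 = -8*r^2 - 6*r + 2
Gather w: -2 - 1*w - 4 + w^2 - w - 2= w^2 - 2*w - 8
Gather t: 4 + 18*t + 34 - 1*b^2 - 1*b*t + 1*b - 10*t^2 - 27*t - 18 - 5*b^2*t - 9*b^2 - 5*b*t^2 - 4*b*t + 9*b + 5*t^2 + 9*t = -10*b^2 + 10*b + t^2*(-5*b - 5) + t*(-5*b^2 - 5*b) + 20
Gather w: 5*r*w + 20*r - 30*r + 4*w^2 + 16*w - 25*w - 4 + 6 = -10*r + 4*w^2 + w*(5*r - 9) + 2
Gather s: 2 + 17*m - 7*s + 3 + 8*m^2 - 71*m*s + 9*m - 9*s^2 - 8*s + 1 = 8*m^2 + 26*m - 9*s^2 + s*(-71*m - 15) + 6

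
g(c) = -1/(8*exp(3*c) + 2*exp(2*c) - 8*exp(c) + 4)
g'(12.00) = 0.00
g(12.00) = 0.00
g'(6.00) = 0.00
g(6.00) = 0.00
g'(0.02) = 0.52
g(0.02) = -0.16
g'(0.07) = 0.44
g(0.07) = -0.13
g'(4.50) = 0.00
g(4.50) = -0.00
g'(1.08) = 0.02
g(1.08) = -0.00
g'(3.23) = 0.00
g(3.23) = -0.00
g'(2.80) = 0.00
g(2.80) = -0.00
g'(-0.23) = 0.96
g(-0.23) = -0.34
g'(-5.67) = -0.00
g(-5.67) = -0.25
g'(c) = -(-24*exp(3*c) - 4*exp(2*c) + 8*exp(c))/(8*exp(3*c) + 2*exp(2*c) - 8*exp(c) + 4)^2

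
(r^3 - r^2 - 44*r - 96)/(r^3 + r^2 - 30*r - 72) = (r - 8)/(r - 6)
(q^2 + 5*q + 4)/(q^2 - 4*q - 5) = (q + 4)/(q - 5)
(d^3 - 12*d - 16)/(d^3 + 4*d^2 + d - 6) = (d^2 - 2*d - 8)/(d^2 + 2*d - 3)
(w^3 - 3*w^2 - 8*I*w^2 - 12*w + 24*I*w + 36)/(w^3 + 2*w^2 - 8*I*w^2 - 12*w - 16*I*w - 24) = (w - 3)/(w + 2)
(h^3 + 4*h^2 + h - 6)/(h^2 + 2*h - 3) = h + 2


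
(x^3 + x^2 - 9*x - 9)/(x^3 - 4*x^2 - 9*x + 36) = (x + 1)/(x - 4)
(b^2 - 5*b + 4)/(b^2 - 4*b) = (b - 1)/b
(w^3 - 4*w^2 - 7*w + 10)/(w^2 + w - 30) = (w^2 + w - 2)/(w + 6)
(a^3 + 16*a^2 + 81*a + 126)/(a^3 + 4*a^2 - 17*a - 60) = (a^2 + 13*a + 42)/(a^2 + a - 20)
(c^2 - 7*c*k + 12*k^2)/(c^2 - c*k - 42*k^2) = (-c^2 + 7*c*k - 12*k^2)/(-c^2 + c*k + 42*k^2)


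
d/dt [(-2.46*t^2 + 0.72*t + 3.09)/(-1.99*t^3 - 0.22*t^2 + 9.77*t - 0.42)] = (-4.8954*t^4 + 2.8656*t^3 - 5.4285*t^2 + 3.426*t - 30.4917)/(3.9601*t^6 + 0.8756*t^5 - 38.8362*t^4 - 2.6272*t^3 + 95.6377*t^2 - 8.2068*t + 0.1764)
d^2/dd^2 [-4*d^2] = -8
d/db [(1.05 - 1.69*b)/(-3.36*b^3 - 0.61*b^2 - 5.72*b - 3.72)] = (-11.3568*b^3 + 9.5531*b^2 + 1.281*b + 12.2928)/(11.2896*b^6 + 4.0992*b^5 + 38.8105*b^4 + 31.9768*b^3 + 37.2568*b^2 + 42.5568*b + 13.8384)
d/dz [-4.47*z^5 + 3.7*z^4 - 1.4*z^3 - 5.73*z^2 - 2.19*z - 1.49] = -22.35*z^4 + 14.8*z^3 - 4.2*z^2 - 11.46*z - 2.19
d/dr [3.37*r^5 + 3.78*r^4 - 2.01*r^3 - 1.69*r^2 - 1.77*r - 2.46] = 16.85*r^4 + 15.12*r^3 - 6.03*r^2 - 3.38*r - 1.77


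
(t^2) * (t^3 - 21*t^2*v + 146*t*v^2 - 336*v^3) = t^5 - 21*t^4*v + 146*t^3*v^2 - 336*t^2*v^3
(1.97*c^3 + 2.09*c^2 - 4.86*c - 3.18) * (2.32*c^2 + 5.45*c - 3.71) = 4.5704*c^5 + 15.5853*c^4 - 7.1934*c^3 - 41.6185*c^2 + 0.699599999999997*c + 11.7978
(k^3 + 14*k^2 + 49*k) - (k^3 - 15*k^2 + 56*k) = 29*k^2 - 7*k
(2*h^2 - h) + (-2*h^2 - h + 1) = 1 - 2*h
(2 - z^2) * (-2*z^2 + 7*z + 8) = 2*z^4 - 7*z^3 - 12*z^2 + 14*z + 16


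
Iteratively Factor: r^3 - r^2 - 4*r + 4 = (r - 1)*(r^2 - 4) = (r - 2)*(r - 1)*(r + 2)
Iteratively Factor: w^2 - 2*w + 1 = (w - 1)*(w - 1)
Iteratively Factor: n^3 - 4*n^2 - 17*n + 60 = (n - 3)*(n^2 - n - 20) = (n - 5)*(n - 3)*(n + 4)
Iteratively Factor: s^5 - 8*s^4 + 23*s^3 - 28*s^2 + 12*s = (s - 1)*(s^4 - 7*s^3 + 16*s^2 - 12*s) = s*(s - 1)*(s^3 - 7*s^2 + 16*s - 12) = s*(s - 2)*(s - 1)*(s^2 - 5*s + 6) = s*(s - 2)^2*(s - 1)*(s - 3)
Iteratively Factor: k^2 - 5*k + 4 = (k - 1)*(k - 4)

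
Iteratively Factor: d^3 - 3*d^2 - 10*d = (d - 5)*(d^2 + 2*d) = (d - 5)*(d + 2)*(d)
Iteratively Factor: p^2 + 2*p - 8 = (p + 4)*(p - 2)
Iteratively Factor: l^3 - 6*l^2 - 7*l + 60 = (l + 3)*(l^2 - 9*l + 20) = (l - 5)*(l + 3)*(l - 4)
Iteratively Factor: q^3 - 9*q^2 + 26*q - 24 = (q - 4)*(q^2 - 5*q + 6) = (q - 4)*(q - 3)*(q - 2)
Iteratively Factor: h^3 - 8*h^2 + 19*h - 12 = (h - 4)*(h^2 - 4*h + 3) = (h - 4)*(h - 1)*(h - 3)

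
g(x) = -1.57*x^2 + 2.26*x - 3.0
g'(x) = 2.26 - 3.14*x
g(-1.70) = -11.38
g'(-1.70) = 7.60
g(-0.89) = -6.25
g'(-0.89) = 5.05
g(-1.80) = -12.15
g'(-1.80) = 7.91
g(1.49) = -3.12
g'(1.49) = -2.42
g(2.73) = -8.53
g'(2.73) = -6.31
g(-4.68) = -47.96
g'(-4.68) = 16.96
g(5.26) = -34.55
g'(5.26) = -14.26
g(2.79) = -8.92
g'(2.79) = -6.50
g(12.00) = -201.96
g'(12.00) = -35.42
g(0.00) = -3.00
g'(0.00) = 2.26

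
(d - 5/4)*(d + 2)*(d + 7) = d^3 + 31*d^2/4 + 11*d/4 - 35/2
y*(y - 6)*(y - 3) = y^3 - 9*y^2 + 18*y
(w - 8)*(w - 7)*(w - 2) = w^3 - 17*w^2 + 86*w - 112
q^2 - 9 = (q - 3)*(q + 3)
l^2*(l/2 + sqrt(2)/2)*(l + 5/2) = l^4/2 + sqrt(2)*l^3/2 + 5*l^3/4 + 5*sqrt(2)*l^2/4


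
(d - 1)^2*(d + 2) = d^3 - 3*d + 2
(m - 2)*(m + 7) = m^2 + 5*m - 14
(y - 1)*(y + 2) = y^2 + y - 2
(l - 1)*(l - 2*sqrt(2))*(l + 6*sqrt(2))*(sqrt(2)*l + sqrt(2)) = sqrt(2)*l^4 + 8*l^3 - 25*sqrt(2)*l^2 - 8*l + 24*sqrt(2)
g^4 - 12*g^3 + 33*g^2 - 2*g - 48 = (g - 8)*(g - 3)*(g - 2)*(g + 1)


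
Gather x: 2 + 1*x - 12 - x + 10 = 0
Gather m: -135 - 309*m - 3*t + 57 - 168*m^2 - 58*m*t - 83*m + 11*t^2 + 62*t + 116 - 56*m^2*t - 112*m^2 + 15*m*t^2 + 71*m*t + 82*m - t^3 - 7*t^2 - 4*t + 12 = m^2*(-56*t - 280) + m*(15*t^2 + 13*t - 310) - t^3 + 4*t^2 + 55*t + 50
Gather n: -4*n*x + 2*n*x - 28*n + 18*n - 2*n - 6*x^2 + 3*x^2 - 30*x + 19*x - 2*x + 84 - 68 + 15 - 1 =n*(-2*x - 12) - 3*x^2 - 13*x + 30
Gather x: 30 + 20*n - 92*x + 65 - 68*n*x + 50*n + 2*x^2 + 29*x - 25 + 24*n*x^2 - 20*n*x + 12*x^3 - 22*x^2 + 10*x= 70*n + 12*x^3 + x^2*(24*n - 20) + x*(-88*n - 53) + 70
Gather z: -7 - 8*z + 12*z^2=12*z^2 - 8*z - 7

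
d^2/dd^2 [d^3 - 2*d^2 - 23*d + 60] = 6*d - 4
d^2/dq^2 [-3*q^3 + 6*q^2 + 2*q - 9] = 12 - 18*q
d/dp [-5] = 0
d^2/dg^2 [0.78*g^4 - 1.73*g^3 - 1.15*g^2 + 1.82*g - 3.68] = 9.36*g^2 - 10.38*g - 2.3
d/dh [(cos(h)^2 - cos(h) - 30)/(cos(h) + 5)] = -sin(h)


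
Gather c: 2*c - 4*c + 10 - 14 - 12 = -2*c - 16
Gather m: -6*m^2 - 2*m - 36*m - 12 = -6*m^2 - 38*m - 12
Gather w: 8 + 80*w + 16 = 80*w + 24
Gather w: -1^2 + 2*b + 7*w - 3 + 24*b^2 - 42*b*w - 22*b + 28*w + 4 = 24*b^2 - 20*b + w*(35 - 42*b)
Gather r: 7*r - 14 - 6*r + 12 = r - 2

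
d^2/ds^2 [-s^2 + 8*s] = -2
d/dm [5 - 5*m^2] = -10*m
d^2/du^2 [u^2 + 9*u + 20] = 2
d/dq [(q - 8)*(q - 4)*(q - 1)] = 3*q^2 - 26*q + 44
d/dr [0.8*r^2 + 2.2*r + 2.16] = 1.6*r + 2.2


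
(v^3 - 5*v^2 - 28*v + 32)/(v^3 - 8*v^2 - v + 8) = (v + 4)/(v + 1)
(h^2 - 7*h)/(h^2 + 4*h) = (h - 7)/(h + 4)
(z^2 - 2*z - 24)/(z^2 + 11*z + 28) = (z - 6)/(z + 7)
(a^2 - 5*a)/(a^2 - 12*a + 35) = a/(a - 7)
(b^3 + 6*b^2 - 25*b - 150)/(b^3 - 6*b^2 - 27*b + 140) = (b^2 + b - 30)/(b^2 - 11*b + 28)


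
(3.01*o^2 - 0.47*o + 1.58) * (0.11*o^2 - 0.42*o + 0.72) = 0.3311*o^4 - 1.3159*o^3 + 2.5384*o^2 - 1.002*o + 1.1376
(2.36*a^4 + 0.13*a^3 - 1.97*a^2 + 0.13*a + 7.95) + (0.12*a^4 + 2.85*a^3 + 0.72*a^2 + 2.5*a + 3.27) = 2.48*a^4 + 2.98*a^3 - 1.25*a^2 + 2.63*a + 11.22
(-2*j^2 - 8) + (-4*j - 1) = -2*j^2 - 4*j - 9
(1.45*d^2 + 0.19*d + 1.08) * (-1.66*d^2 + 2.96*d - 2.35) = -2.407*d^4 + 3.9766*d^3 - 4.6379*d^2 + 2.7503*d - 2.538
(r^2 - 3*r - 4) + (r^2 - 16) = 2*r^2 - 3*r - 20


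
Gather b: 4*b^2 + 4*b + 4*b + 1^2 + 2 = 4*b^2 + 8*b + 3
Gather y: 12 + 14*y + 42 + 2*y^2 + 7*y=2*y^2 + 21*y + 54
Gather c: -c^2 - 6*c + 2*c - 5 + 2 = -c^2 - 4*c - 3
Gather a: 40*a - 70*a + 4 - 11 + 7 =-30*a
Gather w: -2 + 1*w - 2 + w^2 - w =w^2 - 4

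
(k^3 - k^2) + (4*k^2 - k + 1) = k^3 + 3*k^2 - k + 1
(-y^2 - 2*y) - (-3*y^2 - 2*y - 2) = 2*y^2 + 2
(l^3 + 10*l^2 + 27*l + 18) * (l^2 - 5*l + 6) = l^5 + 5*l^4 - 17*l^3 - 57*l^2 + 72*l + 108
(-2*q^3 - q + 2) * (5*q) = -10*q^4 - 5*q^2 + 10*q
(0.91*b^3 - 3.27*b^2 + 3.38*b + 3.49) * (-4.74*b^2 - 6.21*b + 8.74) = -4.3134*b^5 + 9.8487*b^4 + 12.2389*b^3 - 66.1122*b^2 + 7.8683*b + 30.5026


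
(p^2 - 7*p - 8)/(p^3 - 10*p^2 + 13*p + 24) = 1/(p - 3)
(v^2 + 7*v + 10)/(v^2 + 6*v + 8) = (v + 5)/(v + 4)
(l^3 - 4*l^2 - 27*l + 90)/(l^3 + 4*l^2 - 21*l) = (l^2 - l - 30)/(l*(l + 7))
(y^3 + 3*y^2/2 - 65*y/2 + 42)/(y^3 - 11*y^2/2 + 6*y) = (y + 7)/y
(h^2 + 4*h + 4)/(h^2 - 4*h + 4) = (h^2 + 4*h + 4)/(h^2 - 4*h + 4)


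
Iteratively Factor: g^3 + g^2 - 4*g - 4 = (g + 1)*(g^2 - 4) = (g - 2)*(g + 1)*(g + 2)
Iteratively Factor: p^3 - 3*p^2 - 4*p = (p - 4)*(p^2 + p) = (p - 4)*(p + 1)*(p)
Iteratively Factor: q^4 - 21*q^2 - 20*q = (q + 1)*(q^3 - q^2 - 20*q) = (q + 1)*(q + 4)*(q^2 - 5*q) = (q - 5)*(q + 1)*(q + 4)*(q)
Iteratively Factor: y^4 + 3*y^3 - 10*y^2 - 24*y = (y + 2)*(y^3 + y^2 - 12*y) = (y - 3)*(y + 2)*(y^2 + 4*y) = (y - 3)*(y + 2)*(y + 4)*(y)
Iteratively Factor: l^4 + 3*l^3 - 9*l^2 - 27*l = (l - 3)*(l^3 + 6*l^2 + 9*l) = (l - 3)*(l + 3)*(l^2 + 3*l) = (l - 3)*(l + 3)^2*(l)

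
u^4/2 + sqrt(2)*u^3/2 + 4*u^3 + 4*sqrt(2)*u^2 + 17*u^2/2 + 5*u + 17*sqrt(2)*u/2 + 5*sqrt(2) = (u/2 + 1/2)*(u + 2)*(u + 5)*(u + sqrt(2))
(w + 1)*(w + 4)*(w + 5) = w^3 + 10*w^2 + 29*w + 20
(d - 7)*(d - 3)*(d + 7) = d^3 - 3*d^2 - 49*d + 147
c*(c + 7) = c^2 + 7*c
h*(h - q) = h^2 - h*q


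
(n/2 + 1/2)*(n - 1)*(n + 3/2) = n^3/2 + 3*n^2/4 - n/2 - 3/4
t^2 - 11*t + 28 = (t - 7)*(t - 4)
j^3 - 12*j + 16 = (j - 2)^2*(j + 4)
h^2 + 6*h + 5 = (h + 1)*(h + 5)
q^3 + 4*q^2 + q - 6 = (q - 1)*(q + 2)*(q + 3)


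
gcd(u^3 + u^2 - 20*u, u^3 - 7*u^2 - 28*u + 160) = u^2 + u - 20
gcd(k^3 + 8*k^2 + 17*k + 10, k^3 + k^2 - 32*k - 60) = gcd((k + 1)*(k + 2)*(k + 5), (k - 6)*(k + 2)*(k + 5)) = k^2 + 7*k + 10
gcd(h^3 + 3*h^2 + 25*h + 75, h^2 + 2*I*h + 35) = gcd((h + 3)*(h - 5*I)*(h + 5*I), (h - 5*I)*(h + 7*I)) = h - 5*I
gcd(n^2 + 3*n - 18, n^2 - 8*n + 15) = n - 3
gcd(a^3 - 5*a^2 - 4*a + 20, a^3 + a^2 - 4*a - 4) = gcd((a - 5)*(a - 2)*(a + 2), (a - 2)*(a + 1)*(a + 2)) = a^2 - 4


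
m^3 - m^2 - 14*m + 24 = (m - 3)*(m - 2)*(m + 4)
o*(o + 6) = o^2 + 6*o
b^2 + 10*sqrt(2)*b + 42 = (b + 3*sqrt(2))*(b + 7*sqrt(2))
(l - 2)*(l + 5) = l^2 + 3*l - 10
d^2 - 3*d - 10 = (d - 5)*(d + 2)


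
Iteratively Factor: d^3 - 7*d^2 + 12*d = (d)*(d^2 - 7*d + 12) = d*(d - 3)*(d - 4)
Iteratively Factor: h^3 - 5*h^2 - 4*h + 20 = (h + 2)*(h^2 - 7*h + 10) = (h - 5)*(h + 2)*(h - 2)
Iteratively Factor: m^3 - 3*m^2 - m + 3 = (m - 3)*(m^2 - 1) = (m - 3)*(m + 1)*(m - 1)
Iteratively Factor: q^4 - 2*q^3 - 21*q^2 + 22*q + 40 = (q - 2)*(q^3 - 21*q - 20) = (q - 5)*(q - 2)*(q^2 + 5*q + 4) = (q - 5)*(q - 2)*(q + 1)*(q + 4)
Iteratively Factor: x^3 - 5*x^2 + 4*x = (x - 4)*(x^2 - x) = (x - 4)*(x - 1)*(x)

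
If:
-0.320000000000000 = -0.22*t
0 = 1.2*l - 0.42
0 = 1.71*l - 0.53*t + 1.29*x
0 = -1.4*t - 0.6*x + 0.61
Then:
No Solution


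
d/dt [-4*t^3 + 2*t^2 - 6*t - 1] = -12*t^2 + 4*t - 6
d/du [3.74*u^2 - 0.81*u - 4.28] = 7.48*u - 0.81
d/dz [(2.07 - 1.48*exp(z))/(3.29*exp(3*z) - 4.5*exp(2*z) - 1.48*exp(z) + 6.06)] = (9.7384*exp(3*z) - 27.0909*exp(2*z) + 18.63*exp(z) - 5.9052)*exp(z)/(10.8241*exp(6*z) - 29.61*exp(5*z) + 10.5116*exp(4*z) + 53.1948*exp(3*z) - 52.3496*exp(2*z) - 17.9376*exp(z) + 36.7236)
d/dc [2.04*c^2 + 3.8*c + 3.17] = 4.08*c + 3.8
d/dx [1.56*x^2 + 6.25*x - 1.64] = 3.12*x + 6.25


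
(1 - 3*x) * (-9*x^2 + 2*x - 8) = 27*x^3 - 15*x^2 + 26*x - 8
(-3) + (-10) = -13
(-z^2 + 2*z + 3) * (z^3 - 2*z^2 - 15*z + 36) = -z^5 + 4*z^4 + 14*z^3 - 72*z^2 + 27*z + 108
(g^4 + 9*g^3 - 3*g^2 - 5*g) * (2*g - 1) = 2*g^5 + 17*g^4 - 15*g^3 - 7*g^2 + 5*g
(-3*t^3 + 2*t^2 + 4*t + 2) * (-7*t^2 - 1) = 21*t^5 - 14*t^4 - 25*t^3 - 16*t^2 - 4*t - 2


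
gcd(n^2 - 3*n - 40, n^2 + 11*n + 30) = n + 5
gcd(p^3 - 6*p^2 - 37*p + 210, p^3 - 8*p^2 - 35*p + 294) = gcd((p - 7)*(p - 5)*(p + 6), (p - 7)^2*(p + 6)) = p^2 - p - 42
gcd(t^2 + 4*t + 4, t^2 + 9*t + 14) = t + 2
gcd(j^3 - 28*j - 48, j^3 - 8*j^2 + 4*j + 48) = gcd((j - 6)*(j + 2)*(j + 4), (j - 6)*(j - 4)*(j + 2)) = j^2 - 4*j - 12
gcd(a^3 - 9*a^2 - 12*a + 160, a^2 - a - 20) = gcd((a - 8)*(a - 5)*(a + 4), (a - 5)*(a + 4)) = a^2 - a - 20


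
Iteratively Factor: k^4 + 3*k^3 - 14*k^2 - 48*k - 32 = (k + 4)*(k^3 - k^2 - 10*k - 8) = (k + 2)*(k + 4)*(k^2 - 3*k - 4) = (k + 1)*(k + 2)*(k + 4)*(k - 4)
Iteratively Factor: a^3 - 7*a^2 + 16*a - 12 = (a - 2)*(a^2 - 5*a + 6) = (a - 3)*(a - 2)*(a - 2)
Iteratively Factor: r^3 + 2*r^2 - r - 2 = (r + 1)*(r^2 + r - 2) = (r - 1)*(r + 1)*(r + 2)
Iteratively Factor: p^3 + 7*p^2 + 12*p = (p + 3)*(p^2 + 4*p) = p*(p + 3)*(p + 4)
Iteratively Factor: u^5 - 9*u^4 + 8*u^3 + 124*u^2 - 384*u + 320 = (u - 2)*(u^4 - 7*u^3 - 6*u^2 + 112*u - 160) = (u - 4)*(u - 2)*(u^3 - 3*u^2 - 18*u + 40) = (u - 4)*(u - 2)^2*(u^2 - u - 20) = (u - 4)*(u - 2)^2*(u + 4)*(u - 5)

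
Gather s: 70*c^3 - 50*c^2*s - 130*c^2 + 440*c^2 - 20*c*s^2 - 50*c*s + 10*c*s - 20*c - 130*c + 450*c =70*c^3 + 310*c^2 - 20*c*s^2 + 300*c + s*(-50*c^2 - 40*c)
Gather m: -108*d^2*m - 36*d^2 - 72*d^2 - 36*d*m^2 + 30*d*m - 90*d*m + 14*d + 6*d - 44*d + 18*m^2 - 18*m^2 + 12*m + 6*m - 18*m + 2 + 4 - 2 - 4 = -108*d^2 - 36*d*m^2 - 24*d + m*(-108*d^2 - 60*d)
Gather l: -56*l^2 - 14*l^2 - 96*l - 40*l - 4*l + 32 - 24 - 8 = -70*l^2 - 140*l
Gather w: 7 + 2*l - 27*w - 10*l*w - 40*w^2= 2*l - 40*w^2 + w*(-10*l - 27) + 7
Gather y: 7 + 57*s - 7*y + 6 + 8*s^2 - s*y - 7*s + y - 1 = 8*s^2 + 50*s + y*(-s - 6) + 12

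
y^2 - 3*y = y*(y - 3)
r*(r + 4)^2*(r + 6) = r^4 + 14*r^3 + 64*r^2 + 96*r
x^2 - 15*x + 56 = (x - 8)*(x - 7)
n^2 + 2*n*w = n*(n + 2*w)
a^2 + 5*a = a*(a + 5)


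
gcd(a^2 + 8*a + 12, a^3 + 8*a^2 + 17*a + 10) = a + 2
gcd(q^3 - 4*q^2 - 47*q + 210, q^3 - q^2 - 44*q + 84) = q^2 + q - 42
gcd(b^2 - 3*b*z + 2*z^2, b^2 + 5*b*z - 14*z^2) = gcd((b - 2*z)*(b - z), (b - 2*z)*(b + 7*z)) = -b + 2*z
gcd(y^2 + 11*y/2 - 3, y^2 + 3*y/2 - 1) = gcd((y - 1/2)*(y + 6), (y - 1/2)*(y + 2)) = y - 1/2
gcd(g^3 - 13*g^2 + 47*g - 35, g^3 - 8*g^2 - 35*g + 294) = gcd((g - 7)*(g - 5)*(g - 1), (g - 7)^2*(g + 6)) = g - 7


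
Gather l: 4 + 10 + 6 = 20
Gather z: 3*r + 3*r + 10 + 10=6*r + 20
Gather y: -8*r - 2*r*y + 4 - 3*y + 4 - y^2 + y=-8*r - y^2 + y*(-2*r - 2) + 8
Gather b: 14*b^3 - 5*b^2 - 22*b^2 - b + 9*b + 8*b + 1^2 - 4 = 14*b^3 - 27*b^2 + 16*b - 3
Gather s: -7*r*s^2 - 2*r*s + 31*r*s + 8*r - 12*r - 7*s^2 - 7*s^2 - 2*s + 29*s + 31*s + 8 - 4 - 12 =-4*r + s^2*(-7*r - 14) + s*(29*r + 58) - 8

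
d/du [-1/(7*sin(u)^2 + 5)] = 28*sin(2*u)/(17 - 7*cos(2*u))^2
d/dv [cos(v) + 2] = -sin(v)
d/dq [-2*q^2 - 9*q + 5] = -4*q - 9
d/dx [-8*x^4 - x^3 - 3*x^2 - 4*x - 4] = -32*x^3 - 3*x^2 - 6*x - 4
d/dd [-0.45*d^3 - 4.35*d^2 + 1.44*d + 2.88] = -1.35*d^2 - 8.7*d + 1.44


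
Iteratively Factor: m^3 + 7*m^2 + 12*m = (m + 3)*(m^2 + 4*m) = (m + 3)*(m + 4)*(m)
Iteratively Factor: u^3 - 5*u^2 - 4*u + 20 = (u - 2)*(u^2 - 3*u - 10) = (u - 2)*(u + 2)*(u - 5)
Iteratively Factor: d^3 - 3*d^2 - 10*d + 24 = (d - 4)*(d^2 + d - 6) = (d - 4)*(d - 2)*(d + 3)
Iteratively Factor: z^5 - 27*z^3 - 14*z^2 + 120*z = (z - 5)*(z^4 + 5*z^3 - 2*z^2 - 24*z) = z*(z - 5)*(z^3 + 5*z^2 - 2*z - 24) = z*(z - 5)*(z + 3)*(z^2 + 2*z - 8) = z*(z - 5)*(z - 2)*(z + 3)*(z + 4)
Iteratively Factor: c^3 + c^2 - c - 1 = (c + 1)*(c^2 - 1) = (c - 1)*(c + 1)*(c + 1)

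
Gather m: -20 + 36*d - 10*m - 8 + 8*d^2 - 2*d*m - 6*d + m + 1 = 8*d^2 + 30*d + m*(-2*d - 9) - 27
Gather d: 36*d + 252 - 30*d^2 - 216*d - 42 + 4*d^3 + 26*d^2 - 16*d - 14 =4*d^3 - 4*d^2 - 196*d + 196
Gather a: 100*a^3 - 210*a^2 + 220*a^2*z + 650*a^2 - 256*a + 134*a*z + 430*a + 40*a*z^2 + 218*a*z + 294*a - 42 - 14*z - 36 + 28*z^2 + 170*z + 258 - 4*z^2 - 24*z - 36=100*a^3 + a^2*(220*z + 440) + a*(40*z^2 + 352*z + 468) + 24*z^2 + 132*z + 144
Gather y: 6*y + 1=6*y + 1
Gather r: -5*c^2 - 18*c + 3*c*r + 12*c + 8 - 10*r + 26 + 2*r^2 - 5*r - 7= -5*c^2 - 6*c + 2*r^2 + r*(3*c - 15) + 27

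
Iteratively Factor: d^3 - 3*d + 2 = (d - 1)*(d^2 + d - 2) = (d - 1)*(d + 2)*(d - 1)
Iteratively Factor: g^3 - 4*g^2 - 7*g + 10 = (g + 2)*(g^2 - 6*g + 5) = (g - 1)*(g + 2)*(g - 5)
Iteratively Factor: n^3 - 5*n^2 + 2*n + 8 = (n + 1)*(n^2 - 6*n + 8) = (n - 4)*(n + 1)*(n - 2)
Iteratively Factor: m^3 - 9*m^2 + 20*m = (m)*(m^2 - 9*m + 20) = m*(m - 4)*(m - 5)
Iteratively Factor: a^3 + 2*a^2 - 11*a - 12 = (a + 4)*(a^2 - 2*a - 3) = (a + 1)*(a + 4)*(a - 3)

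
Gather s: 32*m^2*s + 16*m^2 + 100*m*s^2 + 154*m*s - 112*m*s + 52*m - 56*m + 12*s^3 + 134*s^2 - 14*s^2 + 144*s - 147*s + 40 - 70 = 16*m^2 - 4*m + 12*s^3 + s^2*(100*m + 120) + s*(32*m^2 + 42*m - 3) - 30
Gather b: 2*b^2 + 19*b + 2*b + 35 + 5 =2*b^2 + 21*b + 40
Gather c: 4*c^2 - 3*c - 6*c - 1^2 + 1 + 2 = 4*c^2 - 9*c + 2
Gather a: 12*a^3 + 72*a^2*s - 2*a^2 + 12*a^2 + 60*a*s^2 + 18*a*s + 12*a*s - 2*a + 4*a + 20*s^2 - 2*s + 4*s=12*a^3 + a^2*(72*s + 10) + a*(60*s^2 + 30*s + 2) + 20*s^2 + 2*s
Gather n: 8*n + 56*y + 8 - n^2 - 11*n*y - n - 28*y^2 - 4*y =-n^2 + n*(7 - 11*y) - 28*y^2 + 52*y + 8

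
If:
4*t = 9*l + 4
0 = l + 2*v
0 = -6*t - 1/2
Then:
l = -13/27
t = -1/12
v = 13/54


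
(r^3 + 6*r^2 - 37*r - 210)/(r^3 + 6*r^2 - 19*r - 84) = (r^2 - r - 30)/(r^2 - r - 12)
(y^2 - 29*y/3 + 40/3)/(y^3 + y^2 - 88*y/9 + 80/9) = 3*(y - 8)/(3*y^2 + 8*y - 16)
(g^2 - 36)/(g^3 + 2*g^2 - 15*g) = (g^2 - 36)/(g*(g^2 + 2*g - 15))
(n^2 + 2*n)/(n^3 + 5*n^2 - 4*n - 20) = n/(n^2 + 3*n - 10)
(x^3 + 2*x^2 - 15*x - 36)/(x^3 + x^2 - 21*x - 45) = (x - 4)/(x - 5)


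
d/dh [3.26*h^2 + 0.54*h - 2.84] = 6.52*h + 0.54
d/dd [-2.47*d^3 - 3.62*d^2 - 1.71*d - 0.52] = -7.41*d^2 - 7.24*d - 1.71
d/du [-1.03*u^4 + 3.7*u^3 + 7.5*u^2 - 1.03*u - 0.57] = -4.12*u^3 + 11.1*u^2 + 15.0*u - 1.03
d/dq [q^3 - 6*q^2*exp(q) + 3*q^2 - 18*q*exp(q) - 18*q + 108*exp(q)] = -6*q^2*exp(q) + 3*q^2 - 30*q*exp(q) + 6*q + 90*exp(q) - 18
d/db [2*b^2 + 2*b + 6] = 4*b + 2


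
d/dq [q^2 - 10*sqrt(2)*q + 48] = 2*q - 10*sqrt(2)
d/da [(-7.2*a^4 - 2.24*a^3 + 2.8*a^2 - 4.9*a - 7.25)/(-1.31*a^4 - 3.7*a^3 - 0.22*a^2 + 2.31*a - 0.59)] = (23.7056*a^6 + 10.504*a^5 - 58.3002*a^4 - 67.6068*a^3 - 71.1202*a^2 - 6.494*a + 19.6385)/(1.7161*a^8 + 9.694*a^7 + 14.2664*a^6 - 4.4242*a^5 - 15.4998*a^4 + 3.3496*a^3 + 5.5957*a^2 - 2.7258*a + 0.3481)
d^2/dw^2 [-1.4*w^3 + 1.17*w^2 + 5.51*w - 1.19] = 2.34 - 8.4*w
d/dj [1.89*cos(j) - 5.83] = -1.89*sin(j)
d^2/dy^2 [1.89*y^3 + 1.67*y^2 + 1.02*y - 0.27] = 11.34*y + 3.34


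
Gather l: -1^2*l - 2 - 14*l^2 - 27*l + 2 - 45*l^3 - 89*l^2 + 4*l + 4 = -45*l^3 - 103*l^2 - 24*l + 4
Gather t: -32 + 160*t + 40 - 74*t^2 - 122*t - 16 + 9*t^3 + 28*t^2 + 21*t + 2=9*t^3 - 46*t^2 + 59*t - 6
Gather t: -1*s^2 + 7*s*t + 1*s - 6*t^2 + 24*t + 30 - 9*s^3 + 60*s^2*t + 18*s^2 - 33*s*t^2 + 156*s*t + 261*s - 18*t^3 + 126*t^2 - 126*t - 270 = -9*s^3 + 17*s^2 + 262*s - 18*t^3 + t^2*(120 - 33*s) + t*(60*s^2 + 163*s - 102) - 240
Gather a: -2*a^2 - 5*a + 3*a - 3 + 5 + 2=-2*a^2 - 2*a + 4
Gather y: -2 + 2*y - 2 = 2*y - 4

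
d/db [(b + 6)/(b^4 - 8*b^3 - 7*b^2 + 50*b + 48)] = (b^4 - 8*b^3 - 7*b^2 + 50*b - 2*(b + 6)*(2*b^3 - 12*b^2 - 7*b + 25) + 48)/(b^4 - 8*b^3 - 7*b^2 + 50*b + 48)^2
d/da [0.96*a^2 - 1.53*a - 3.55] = 1.92*a - 1.53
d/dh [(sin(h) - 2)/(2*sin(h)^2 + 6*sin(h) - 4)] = (4*sin(h) + cos(h)^2 + 3)*cos(h)/(2*(sin(h)^2 + 3*sin(h) - 2)^2)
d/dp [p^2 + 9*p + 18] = 2*p + 9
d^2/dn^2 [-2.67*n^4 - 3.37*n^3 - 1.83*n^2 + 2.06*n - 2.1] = -32.04*n^2 - 20.22*n - 3.66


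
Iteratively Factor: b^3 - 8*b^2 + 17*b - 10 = (b - 5)*(b^2 - 3*b + 2) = (b - 5)*(b - 1)*(b - 2)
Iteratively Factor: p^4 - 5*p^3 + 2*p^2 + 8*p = (p - 4)*(p^3 - p^2 - 2*p) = (p - 4)*(p + 1)*(p^2 - 2*p) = (p - 4)*(p - 2)*(p + 1)*(p)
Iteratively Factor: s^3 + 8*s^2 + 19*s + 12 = (s + 4)*(s^2 + 4*s + 3) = (s + 1)*(s + 4)*(s + 3)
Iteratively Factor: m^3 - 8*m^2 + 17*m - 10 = (m - 1)*(m^2 - 7*m + 10) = (m - 5)*(m - 1)*(m - 2)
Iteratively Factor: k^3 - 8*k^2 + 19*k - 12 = (k - 1)*(k^2 - 7*k + 12) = (k - 4)*(k - 1)*(k - 3)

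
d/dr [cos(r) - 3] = -sin(r)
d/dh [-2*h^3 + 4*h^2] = 2*h*(4 - 3*h)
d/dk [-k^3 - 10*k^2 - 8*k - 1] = -3*k^2 - 20*k - 8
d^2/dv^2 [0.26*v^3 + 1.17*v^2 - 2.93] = 1.56*v + 2.34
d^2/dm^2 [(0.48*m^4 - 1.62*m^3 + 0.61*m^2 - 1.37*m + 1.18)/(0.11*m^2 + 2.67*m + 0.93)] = (0.011616*m^6 + 0.845856*m^5 + 20.825856*m^4 - 4.087444*m^3 - 19.442658*m^2 - 5.486526*m + 24.441648)/(0.001331*m^6 + 0.096921*m^5 + 2.386296*m^4 + 20.673009*m^3 + 20.175048*m^2 + 6.927849*m + 0.804357)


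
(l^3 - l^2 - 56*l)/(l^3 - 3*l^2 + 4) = l*(l^2 - l - 56)/(l^3 - 3*l^2 + 4)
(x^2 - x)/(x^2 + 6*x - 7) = x/(x + 7)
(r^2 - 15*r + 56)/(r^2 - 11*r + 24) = (r - 7)/(r - 3)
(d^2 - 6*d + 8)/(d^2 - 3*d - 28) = (-d^2 + 6*d - 8)/(-d^2 + 3*d + 28)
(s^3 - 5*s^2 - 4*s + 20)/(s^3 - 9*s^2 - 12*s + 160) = (s^2 - 4)/(s^2 - 4*s - 32)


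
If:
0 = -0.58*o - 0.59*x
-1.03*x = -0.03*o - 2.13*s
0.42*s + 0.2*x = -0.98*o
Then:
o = 0.00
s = 0.00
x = 0.00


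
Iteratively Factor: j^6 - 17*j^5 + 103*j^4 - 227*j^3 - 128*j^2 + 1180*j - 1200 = (j + 2)*(j^5 - 19*j^4 + 141*j^3 - 509*j^2 + 890*j - 600) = (j - 3)*(j + 2)*(j^4 - 16*j^3 + 93*j^2 - 230*j + 200) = (j - 5)*(j - 3)*(j + 2)*(j^3 - 11*j^2 + 38*j - 40) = (j - 5)^2*(j - 3)*(j + 2)*(j^2 - 6*j + 8) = (j - 5)^2*(j - 3)*(j - 2)*(j + 2)*(j - 4)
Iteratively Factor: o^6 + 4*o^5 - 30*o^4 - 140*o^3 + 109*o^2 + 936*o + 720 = (o + 4)*(o^5 - 30*o^3 - 20*o^2 + 189*o + 180) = (o + 1)*(o + 4)*(o^4 - o^3 - 29*o^2 + 9*o + 180) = (o - 3)*(o + 1)*(o + 4)*(o^3 + 2*o^2 - 23*o - 60) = (o - 3)*(o + 1)*(o + 3)*(o + 4)*(o^2 - o - 20) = (o - 5)*(o - 3)*(o + 1)*(o + 3)*(o + 4)*(o + 4)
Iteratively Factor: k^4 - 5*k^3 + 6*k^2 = (k)*(k^3 - 5*k^2 + 6*k) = k^2*(k^2 - 5*k + 6) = k^2*(k - 2)*(k - 3)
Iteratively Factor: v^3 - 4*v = (v + 2)*(v^2 - 2*v) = v*(v + 2)*(v - 2)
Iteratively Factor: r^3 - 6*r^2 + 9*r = (r)*(r^2 - 6*r + 9) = r*(r - 3)*(r - 3)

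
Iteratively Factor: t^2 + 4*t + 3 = (t + 3)*(t + 1)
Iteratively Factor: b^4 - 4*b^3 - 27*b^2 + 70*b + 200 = (b + 4)*(b^3 - 8*b^2 + 5*b + 50) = (b - 5)*(b + 4)*(b^2 - 3*b - 10) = (b - 5)^2*(b + 4)*(b + 2)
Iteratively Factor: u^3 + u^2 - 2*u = (u + 2)*(u^2 - u) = (u - 1)*(u + 2)*(u)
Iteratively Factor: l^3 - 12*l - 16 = (l - 4)*(l^2 + 4*l + 4) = (l - 4)*(l + 2)*(l + 2)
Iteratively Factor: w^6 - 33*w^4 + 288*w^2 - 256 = (w - 1)*(w^5 + w^4 - 32*w^3 - 32*w^2 + 256*w + 256) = (w - 4)*(w - 1)*(w^4 + 5*w^3 - 12*w^2 - 80*w - 64) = (w - 4)*(w - 1)*(w + 1)*(w^3 + 4*w^2 - 16*w - 64) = (w - 4)^2*(w - 1)*(w + 1)*(w^2 + 8*w + 16) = (w - 4)^2*(w - 1)*(w + 1)*(w + 4)*(w + 4)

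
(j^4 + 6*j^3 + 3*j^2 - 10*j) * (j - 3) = j^5 + 3*j^4 - 15*j^3 - 19*j^2 + 30*j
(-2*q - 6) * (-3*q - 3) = 6*q^2 + 24*q + 18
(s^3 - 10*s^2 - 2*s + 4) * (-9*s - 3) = -9*s^4 + 87*s^3 + 48*s^2 - 30*s - 12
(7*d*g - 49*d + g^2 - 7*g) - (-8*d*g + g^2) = 15*d*g - 49*d - 7*g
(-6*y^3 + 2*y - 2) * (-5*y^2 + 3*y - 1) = 30*y^5 - 18*y^4 - 4*y^3 + 16*y^2 - 8*y + 2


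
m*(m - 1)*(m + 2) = m^3 + m^2 - 2*m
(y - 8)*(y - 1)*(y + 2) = y^3 - 7*y^2 - 10*y + 16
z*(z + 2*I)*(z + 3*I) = z^3 + 5*I*z^2 - 6*z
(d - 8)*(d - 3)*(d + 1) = d^3 - 10*d^2 + 13*d + 24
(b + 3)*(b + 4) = b^2 + 7*b + 12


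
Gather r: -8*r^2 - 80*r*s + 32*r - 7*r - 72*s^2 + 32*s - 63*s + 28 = -8*r^2 + r*(25 - 80*s) - 72*s^2 - 31*s + 28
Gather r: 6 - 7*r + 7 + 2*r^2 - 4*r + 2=2*r^2 - 11*r + 15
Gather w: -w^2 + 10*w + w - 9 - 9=-w^2 + 11*w - 18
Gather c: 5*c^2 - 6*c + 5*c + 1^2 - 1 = 5*c^2 - c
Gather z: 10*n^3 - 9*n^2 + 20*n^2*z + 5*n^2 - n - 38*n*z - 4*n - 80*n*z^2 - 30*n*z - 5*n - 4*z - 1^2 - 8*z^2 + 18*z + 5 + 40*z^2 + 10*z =10*n^3 - 4*n^2 - 10*n + z^2*(32 - 80*n) + z*(20*n^2 - 68*n + 24) + 4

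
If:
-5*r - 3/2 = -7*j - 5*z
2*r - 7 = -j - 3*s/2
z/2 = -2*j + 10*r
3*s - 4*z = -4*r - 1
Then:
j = -9/2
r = -3/5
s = 127/15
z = 6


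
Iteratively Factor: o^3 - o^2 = (o)*(o^2 - o) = o*(o - 1)*(o)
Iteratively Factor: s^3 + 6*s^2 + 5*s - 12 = (s - 1)*(s^2 + 7*s + 12) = (s - 1)*(s + 4)*(s + 3)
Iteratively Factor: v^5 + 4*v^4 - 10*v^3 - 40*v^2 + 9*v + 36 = (v + 4)*(v^4 - 10*v^2 + 9) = (v + 3)*(v + 4)*(v^3 - 3*v^2 - v + 3) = (v - 3)*(v + 3)*(v + 4)*(v^2 - 1) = (v - 3)*(v - 1)*(v + 3)*(v + 4)*(v + 1)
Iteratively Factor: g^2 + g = (g)*(g + 1)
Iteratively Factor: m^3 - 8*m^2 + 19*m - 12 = (m - 4)*(m^2 - 4*m + 3) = (m - 4)*(m - 1)*(m - 3)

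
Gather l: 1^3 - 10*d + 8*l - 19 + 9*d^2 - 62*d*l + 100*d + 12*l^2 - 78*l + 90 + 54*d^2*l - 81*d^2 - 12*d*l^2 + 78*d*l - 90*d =-72*d^2 + l^2*(12 - 12*d) + l*(54*d^2 + 16*d - 70) + 72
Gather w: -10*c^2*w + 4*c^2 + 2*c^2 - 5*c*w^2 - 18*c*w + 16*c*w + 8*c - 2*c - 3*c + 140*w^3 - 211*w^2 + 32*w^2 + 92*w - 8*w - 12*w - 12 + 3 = 6*c^2 + 3*c + 140*w^3 + w^2*(-5*c - 179) + w*(-10*c^2 - 2*c + 72) - 9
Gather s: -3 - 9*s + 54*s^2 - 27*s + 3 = 54*s^2 - 36*s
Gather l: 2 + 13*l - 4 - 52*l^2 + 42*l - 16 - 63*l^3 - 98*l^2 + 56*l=-63*l^3 - 150*l^2 + 111*l - 18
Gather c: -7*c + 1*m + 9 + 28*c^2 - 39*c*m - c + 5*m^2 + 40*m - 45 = 28*c^2 + c*(-39*m - 8) + 5*m^2 + 41*m - 36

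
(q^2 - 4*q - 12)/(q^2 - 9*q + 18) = (q + 2)/(q - 3)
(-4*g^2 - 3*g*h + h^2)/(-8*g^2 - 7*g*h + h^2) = (4*g - h)/(8*g - h)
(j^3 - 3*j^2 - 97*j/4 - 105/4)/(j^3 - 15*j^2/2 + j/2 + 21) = (j + 5/2)/(j - 2)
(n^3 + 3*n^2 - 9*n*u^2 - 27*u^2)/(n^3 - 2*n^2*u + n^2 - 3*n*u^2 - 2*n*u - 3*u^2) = (n^2 + 3*n*u + 3*n + 9*u)/(n^2 + n*u + n + u)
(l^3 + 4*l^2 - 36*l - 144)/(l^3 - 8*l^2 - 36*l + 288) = (l + 4)/(l - 8)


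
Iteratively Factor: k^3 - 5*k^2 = (k)*(k^2 - 5*k) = k^2*(k - 5)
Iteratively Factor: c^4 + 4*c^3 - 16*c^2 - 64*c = (c - 4)*(c^3 + 8*c^2 + 16*c) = c*(c - 4)*(c^2 + 8*c + 16) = c*(c - 4)*(c + 4)*(c + 4)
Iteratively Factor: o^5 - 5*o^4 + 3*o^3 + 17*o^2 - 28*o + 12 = (o - 2)*(o^4 - 3*o^3 - 3*o^2 + 11*o - 6) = (o - 2)*(o + 2)*(o^3 - 5*o^2 + 7*o - 3) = (o - 3)*(o - 2)*(o + 2)*(o^2 - 2*o + 1) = (o - 3)*(o - 2)*(o - 1)*(o + 2)*(o - 1)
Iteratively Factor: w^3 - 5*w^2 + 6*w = (w - 3)*(w^2 - 2*w) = (w - 3)*(w - 2)*(w)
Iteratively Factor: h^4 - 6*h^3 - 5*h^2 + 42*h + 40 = (h - 5)*(h^3 - h^2 - 10*h - 8) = (h - 5)*(h - 4)*(h^2 + 3*h + 2) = (h - 5)*(h - 4)*(h + 1)*(h + 2)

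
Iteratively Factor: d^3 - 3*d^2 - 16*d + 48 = (d + 4)*(d^2 - 7*d + 12) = (d - 3)*(d + 4)*(d - 4)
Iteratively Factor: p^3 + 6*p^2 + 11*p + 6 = (p + 1)*(p^2 + 5*p + 6) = (p + 1)*(p + 3)*(p + 2)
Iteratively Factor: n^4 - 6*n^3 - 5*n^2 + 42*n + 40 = (n + 2)*(n^3 - 8*n^2 + 11*n + 20) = (n - 5)*(n + 2)*(n^2 - 3*n - 4) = (n - 5)*(n - 4)*(n + 2)*(n + 1)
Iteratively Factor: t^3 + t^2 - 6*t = (t - 2)*(t^2 + 3*t) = t*(t - 2)*(t + 3)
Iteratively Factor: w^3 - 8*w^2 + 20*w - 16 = (w - 2)*(w^2 - 6*w + 8) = (w - 2)^2*(w - 4)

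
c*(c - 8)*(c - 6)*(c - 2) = c^4 - 16*c^3 + 76*c^2 - 96*c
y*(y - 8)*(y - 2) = y^3 - 10*y^2 + 16*y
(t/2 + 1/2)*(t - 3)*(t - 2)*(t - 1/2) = t^4/2 - 9*t^3/4 + 3*t^2/2 + 11*t/4 - 3/2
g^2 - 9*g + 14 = (g - 7)*(g - 2)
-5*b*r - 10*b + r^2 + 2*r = (-5*b + r)*(r + 2)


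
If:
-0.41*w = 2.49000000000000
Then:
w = -6.07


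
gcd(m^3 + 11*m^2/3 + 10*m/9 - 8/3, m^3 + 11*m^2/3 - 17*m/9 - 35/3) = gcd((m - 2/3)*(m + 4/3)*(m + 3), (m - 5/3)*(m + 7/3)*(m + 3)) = m + 3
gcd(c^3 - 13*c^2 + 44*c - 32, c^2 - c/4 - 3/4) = c - 1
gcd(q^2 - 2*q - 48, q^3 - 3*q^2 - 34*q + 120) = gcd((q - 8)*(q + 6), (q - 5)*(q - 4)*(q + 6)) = q + 6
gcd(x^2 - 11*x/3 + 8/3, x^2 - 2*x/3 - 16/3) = x - 8/3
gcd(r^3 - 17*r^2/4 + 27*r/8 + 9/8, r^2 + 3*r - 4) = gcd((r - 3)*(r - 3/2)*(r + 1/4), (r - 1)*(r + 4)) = 1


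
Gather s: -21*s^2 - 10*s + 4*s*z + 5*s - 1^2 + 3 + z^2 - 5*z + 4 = -21*s^2 + s*(4*z - 5) + z^2 - 5*z + 6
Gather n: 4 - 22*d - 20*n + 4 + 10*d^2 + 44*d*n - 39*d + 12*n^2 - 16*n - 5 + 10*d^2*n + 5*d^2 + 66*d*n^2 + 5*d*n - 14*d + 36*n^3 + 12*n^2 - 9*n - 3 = 15*d^2 - 75*d + 36*n^3 + n^2*(66*d + 24) + n*(10*d^2 + 49*d - 45)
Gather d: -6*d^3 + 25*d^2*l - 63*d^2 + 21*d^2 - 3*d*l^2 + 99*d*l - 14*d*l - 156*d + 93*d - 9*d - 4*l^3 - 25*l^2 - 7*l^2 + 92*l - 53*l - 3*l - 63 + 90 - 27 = -6*d^3 + d^2*(25*l - 42) + d*(-3*l^2 + 85*l - 72) - 4*l^3 - 32*l^2 + 36*l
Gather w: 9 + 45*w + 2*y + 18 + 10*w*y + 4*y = w*(10*y + 45) + 6*y + 27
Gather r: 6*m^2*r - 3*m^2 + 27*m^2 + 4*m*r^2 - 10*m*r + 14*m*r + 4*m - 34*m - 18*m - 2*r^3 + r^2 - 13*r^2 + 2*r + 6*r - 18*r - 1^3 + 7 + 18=24*m^2 - 48*m - 2*r^3 + r^2*(4*m - 12) + r*(6*m^2 + 4*m - 10) + 24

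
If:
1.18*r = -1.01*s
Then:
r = -0.855932203389831*s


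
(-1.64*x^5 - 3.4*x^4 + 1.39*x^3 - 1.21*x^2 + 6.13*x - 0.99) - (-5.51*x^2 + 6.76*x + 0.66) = -1.64*x^5 - 3.4*x^4 + 1.39*x^3 + 4.3*x^2 - 0.63*x - 1.65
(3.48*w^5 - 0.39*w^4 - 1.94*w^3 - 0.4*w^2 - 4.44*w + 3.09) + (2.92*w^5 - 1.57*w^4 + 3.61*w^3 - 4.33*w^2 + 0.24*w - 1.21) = 6.4*w^5 - 1.96*w^4 + 1.67*w^3 - 4.73*w^2 - 4.2*w + 1.88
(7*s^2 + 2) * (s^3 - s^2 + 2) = 7*s^5 - 7*s^4 + 2*s^3 + 12*s^2 + 4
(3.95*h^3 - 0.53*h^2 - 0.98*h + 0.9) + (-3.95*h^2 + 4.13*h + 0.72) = 3.95*h^3 - 4.48*h^2 + 3.15*h + 1.62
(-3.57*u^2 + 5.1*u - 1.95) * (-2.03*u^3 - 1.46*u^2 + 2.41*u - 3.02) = 7.2471*u^5 - 5.1408*u^4 - 12.0912*u^3 + 25.9194*u^2 - 20.1015*u + 5.889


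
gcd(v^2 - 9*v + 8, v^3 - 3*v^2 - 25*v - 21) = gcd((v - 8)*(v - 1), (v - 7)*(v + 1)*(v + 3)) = 1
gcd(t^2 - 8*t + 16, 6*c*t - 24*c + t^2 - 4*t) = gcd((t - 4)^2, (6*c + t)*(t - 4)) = t - 4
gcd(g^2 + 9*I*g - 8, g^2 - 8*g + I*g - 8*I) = g + I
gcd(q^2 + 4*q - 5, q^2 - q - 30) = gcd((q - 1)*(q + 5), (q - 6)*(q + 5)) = q + 5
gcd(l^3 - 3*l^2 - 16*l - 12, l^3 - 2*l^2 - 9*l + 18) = 1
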